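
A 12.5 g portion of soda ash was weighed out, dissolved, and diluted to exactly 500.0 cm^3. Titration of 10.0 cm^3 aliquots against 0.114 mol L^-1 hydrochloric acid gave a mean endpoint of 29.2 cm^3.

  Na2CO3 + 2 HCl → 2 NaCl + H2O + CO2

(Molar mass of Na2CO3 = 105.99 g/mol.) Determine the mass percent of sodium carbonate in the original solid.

n(HCl) per titration = 0.0292 × 0.114 = 3.33 × 10^-3 mol
From the 1:2 ratio, n(Na2CO3) in each aliquot = 1/2 × 3.33 × 10^-3 = 1.66 × 10^-3 mol
n(Na2CO3) in the whole flask = 1.66 × 10^-3 × 500.0/10.0 = 0.0832 mol
mass of Na2CO3 = 0.0832 × 105.99 = 8.82 g
% Na2CO3 = 8.82 / 12.5 × 100 = 70.6 %

70.6 %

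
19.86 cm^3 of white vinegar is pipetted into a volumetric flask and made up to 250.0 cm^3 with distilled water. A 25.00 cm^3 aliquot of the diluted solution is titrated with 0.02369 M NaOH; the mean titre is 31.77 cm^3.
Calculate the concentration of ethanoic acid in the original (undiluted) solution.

CH3COOH + NaOH → CH3COONa + H2O
n(NaOH) = 0.03177 × 0.02369 = 7.526 × 10^-4 mol
n(CH3COOH) in the aliquot = 7.526 × 10^-4 mol (1:1 ratio)
[CH3COOH]_dilute = 7.526 × 10^-4 / 0.02500 = 0.03011 mol/L
Dilution factor = 250.0 / 19.86 = 12.59
[CH3COOH]_stock = 0.03011 × 12.59 = 0.3790 mol/L

0.3790 M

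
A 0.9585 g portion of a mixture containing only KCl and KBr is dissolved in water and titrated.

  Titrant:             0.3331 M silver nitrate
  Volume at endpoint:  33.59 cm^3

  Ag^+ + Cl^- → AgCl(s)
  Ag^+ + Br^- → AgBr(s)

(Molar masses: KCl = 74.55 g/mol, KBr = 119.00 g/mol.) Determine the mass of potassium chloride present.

0.6255 g

n(AgNO3) = 0.03359 × 0.3331 = 0.01119 mol
Let x = n(KCl), y = n(KBr).
Titrant: 1x + 1y = 0.01119;  mass: 74.55x + 119.00y = 0.9585
Solving, x = 8.391 × 10^-3 mol, y = 2.798 × 10^-3 mol
mass of KCl = 8.391 × 10^-3 × 74.55 = 0.6255 g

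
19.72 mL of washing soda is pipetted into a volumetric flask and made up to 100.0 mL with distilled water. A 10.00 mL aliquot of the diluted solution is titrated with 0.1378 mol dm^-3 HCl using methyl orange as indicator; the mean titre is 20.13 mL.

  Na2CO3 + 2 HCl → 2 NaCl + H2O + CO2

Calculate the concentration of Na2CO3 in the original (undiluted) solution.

n(HCl) = 0.02013 × 0.1378 = 2.774 × 10^-3 mol
From the 1:2 ratio, n(Na2CO3) in the aliquot = 1/2 × 2.774 × 10^-3 = 1.387 × 10^-3 mol
[Na2CO3]_dilute = 1.387 × 10^-3 / 0.01000 = 0.1387 mol/L
Dilution factor = 100.0 / 19.72 = 5.071
[Na2CO3]_stock = 0.1387 × 5.071 = 0.7033 mol/L

0.7033 mol/L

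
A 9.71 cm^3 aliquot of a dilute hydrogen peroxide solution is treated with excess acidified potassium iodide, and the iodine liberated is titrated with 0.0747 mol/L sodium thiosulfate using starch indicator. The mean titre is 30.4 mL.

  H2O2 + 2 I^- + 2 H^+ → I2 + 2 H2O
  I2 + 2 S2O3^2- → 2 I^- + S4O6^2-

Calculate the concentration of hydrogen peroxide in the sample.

n(S2O3^2-) = 0.0304 × 0.0747 = 2.27 × 10^-3 mol
n(I2) = n(S2O3^2-)/2 = 1.14 × 10^-3 mol
n(H2O2) in the aliquot = 1.14 × 10^-3 mol (1:1 ratio)
[H2O2] = 1.14 × 10^-3 / 0.00971 = 0.117 mol/L

0.117 mol/L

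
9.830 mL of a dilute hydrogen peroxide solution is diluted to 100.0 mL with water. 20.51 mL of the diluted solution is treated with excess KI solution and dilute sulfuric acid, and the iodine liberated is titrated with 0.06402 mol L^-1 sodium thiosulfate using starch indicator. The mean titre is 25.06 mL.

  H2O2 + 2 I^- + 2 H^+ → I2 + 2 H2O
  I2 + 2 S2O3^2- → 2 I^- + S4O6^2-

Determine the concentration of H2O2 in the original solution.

n(S2O3^2-) = 0.02506 × 0.06402 = 1.604 × 10^-3 mol
n(I2) = n(S2O3^2-)/2 = 8.022 × 10^-4 mol
n(H2O2) in the aliquot = 8.022 × 10^-4 mol (1:1 ratio)
[H2O2]_dilute = 8.022 × 10^-4 / 0.02051 = 0.03911 mol/L
[H2O2]_original = 0.03911 × 100.0/9.830 = 0.3979 mol/L

0.3979 mol/L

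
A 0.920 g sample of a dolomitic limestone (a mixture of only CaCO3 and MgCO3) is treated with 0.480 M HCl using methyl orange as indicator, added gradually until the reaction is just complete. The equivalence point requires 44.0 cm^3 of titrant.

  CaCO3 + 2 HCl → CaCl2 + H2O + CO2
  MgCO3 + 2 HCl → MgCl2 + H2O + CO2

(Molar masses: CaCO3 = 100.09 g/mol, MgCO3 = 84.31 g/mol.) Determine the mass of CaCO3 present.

n(HCl) = 0.0440 × 0.480 = 0.0211 mol
Let x = n(CaCO3), y = n(MgCO3).
Titrant: 2x + 2y = 0.0211;  mass: 100.09x + 84.31y = 0.920
Solving, x = 1.88 × 10^-3 mol, y = 8.68 × 10^-3 mol
mass of CaCO3 = 1.88 × 10^-3 × 100.09 = 0.188 g

0.188 g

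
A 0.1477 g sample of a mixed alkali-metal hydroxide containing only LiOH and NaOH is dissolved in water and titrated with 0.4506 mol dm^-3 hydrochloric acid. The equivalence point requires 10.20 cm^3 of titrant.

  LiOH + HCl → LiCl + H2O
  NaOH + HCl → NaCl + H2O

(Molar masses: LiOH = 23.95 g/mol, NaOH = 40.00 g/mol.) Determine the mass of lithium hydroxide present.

n(HCl) = 0.01020 × 0.4506 = 4.596 × 10^-3 mol
Let x = n(LiOH), y = n(NaOH).
Titrant: 1x + 1y = 4.596 × 10^-3;  mass: 23.95x + 40.00y = 0.1477
Solving, x = 2.252 × 10^-3 mol, y = 2.344 × 10^-3 mol
mass of LiOH = 2.252 × 10^-3 × 23.95 = 0.05394 g

0.05394 g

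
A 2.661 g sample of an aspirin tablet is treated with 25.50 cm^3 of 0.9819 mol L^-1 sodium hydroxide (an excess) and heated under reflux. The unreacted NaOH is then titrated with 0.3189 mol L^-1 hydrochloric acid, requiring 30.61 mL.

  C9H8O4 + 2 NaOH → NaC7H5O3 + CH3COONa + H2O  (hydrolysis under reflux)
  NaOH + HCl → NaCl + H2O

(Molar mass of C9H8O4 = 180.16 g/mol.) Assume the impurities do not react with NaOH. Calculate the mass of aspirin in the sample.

n(NaOH) added = 0.02550 × 0.9819 = 0.02504 mol
n(HCl) used in back-titration = 0.03061 × 0.3189 = 9.762 × 10^-3 mol
n(NaOH) left over = 9.762 × 10^-3 mol (1:1 ratio)
n(NaOH) consumed by analyte = 0.02504 − 9.762 × 10^-3 = 0.01528 mol
From the 1:2 ratio, n(C9H8O4) = 1/2 × 0.01528 = 7.638 × 10^-3 mol
mass of C9H8O4 = 7.638 × 10^-3 × 180.16 = 1.376 g

1.376 g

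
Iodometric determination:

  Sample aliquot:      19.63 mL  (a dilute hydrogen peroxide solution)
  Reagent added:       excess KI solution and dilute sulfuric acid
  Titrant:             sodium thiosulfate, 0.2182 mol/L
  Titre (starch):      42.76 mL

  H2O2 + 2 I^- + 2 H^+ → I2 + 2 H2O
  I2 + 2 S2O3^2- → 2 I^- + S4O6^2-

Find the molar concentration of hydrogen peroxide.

n(S2O3^2-) = 0.04276 × 0.2182 = 9.330 × 10^-3 mol
n(I2) = n(S2O3^2-)/2 = 4.665 × 10^-3 mol
n(H2O2) in the aliquot = 4.665 × 10^-3 mol (1:1 ratio)
[H2O2] = 4.665 × 10^-3 / 0.01963 = 0.2377 mol/L

0.2377 mol/L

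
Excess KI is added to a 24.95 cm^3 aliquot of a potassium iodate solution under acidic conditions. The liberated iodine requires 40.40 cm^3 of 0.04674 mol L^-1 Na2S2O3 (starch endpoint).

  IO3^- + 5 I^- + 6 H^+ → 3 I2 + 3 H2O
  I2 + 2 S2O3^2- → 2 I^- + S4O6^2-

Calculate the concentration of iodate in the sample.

0.01261 mol/L

n(S2O3^2-) = 0.04040 × 0.04674 = 1.888 × 10^-3 mol
n(I2) = n(S2O3^2-)/2 = 9.441 × 10^-4 mol
From the 1:3 ratio, n(IO3^-) in the aliquot = 1/3 × 9.441 × 10^-4 = 3.147 × 10^-4 mol
[IO3^-] = 3.147 × 10^-4 / 0.02495 = 0.01261 mol/L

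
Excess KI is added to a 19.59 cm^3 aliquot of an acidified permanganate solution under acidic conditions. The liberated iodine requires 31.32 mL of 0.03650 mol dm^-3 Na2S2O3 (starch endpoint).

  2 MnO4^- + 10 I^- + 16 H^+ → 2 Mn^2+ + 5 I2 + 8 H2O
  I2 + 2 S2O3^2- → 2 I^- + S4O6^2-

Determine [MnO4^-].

0.01167 mol/L

n(S2O3^2-) = 0.03132 × 0.03650 = 1.143 × 10^-3 mol
n(I2) = n(S2O3^2-)/2 = 5.716 × 10^-4 mol
From the 2:5 ratio, n(MnO4^-) in the aliquot = 2/5 × 5.716 × 10^-4 = 2.286 × 10^-4 mol
[MnO4^-] = 2.286 × 10^-4 / 0.01959 = 0.01167 mol/L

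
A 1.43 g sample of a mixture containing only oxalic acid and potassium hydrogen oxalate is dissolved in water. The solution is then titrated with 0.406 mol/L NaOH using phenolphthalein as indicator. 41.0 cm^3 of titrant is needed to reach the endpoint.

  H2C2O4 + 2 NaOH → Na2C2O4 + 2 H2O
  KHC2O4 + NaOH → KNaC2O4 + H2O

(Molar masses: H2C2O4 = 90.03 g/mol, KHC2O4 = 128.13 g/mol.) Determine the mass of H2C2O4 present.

n(NaOH) = 0.0410 × 0.406 = 0.0166 mol
Let x = n(H2C2O4), y = n(KHC2O4).
Titrant: 2x + 1y = 0.0166;  mass: 90.03x + 128.13y = 1.43
Solving, x = 4.23 × 10^-3 mol, y = 8.19 × 10^-3 mol
mass of H2C2O4 = 4.23 × 10^-3 × 90.03 = 0.381 g

0.381 g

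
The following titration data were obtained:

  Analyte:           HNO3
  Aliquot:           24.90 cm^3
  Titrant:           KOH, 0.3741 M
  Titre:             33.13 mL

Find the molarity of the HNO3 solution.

0.4977 M

HNO3 + KOH → KNO3 + H2O
n(KOH) = 0.03313 L × 0.3741 mol/L = 0.01239 mol
n(HNO3) = 0.01239 mol (1:1 mole ratio)
[HNO3] = 0.01239 mol / 0.02490 L = 0.4977 mol/L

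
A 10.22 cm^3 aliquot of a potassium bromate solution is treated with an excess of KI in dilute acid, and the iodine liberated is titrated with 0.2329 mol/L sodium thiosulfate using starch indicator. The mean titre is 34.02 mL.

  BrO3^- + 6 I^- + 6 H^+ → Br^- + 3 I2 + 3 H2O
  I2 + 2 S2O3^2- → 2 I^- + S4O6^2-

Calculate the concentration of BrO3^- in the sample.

n(S2O3^2-) = 0.03402 × 0.2329 = 7.923 × 10^-3 mol
n(I2) = n(S2O3^2-)/2 = 3.962 × 10^-3 mol
From the 1:3 ratio, n(BrO3^-) in the aliquot = 1/3 × 3.962 × 10^-3 = 1.321 × 10^-3 mol
[BrO3^-] = 1.321 × 10^-3 / 0.01022 = 0.1292 mol/L

0.1292 mol/L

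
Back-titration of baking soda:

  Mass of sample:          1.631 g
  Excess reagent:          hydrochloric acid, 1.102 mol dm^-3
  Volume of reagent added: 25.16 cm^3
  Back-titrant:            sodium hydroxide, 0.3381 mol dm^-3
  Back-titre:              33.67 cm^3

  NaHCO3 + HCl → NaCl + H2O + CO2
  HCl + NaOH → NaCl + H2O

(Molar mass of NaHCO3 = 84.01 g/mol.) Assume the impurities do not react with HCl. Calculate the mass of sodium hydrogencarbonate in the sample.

1.373 g

n(HCl) added = 0.02516 × 1.102 = 0.02773 mol
n(NaOH) used in back-titration = 0.03367 × 0.3381 = 0.01138 mol
n(HCl) left over = 0.01138 mol (1:1 ratio)
n(HCl) consumed by analyte = 0.02773 − 0.01138 = 0.01634 mol
n(NaHCO3) = 0.01634 mol (1:1 ratio)
mass of NaHCO3 = 0.01634 × 84.01 = 1.373 g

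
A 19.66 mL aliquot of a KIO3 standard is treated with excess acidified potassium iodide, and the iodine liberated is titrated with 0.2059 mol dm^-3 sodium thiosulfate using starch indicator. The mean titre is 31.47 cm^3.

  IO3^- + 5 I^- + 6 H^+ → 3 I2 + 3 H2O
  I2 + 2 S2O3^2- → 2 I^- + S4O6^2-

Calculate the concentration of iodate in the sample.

n(S2O3^2-) = 0.03147 × 0.2059 = 6.480 × 10^-3 mol
n(I2) = n(S2O3^2-)/2 = 3.240 × 10^-3 mol
From the 1:3 ratio, n(IO3^-) in the aliquot = 1/3 × 3.240 × 10^-3 = 1.080 × 10^-3 mol
[IO3^-] = 1.080 × 10^-3 / 0.01966 = 0.05493 mol/L

0.05493 mol/L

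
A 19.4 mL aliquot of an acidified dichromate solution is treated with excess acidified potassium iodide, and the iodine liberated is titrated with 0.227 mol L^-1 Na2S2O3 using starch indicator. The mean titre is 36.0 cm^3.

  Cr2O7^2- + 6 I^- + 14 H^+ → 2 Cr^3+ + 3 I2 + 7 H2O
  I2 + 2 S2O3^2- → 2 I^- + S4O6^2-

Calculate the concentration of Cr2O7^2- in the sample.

0.0702 mol/L

n(S2O3^2-) = 0.0360 × 0.227 = 8.17 × 10^-3 mol
n(I2) = n(S2O3^2-)/2 = 4.09 × 10^-3 mol
From the 1:3 ratio, n(Cr2O7^2-) in the aliquot = 1/3 × 4.09 × 10^-3 = 1.36 × 10^-3 mol
[Cr2O7^2-] = 1.36 × 10^-3 / 0.0194 = 0.0702 mol/L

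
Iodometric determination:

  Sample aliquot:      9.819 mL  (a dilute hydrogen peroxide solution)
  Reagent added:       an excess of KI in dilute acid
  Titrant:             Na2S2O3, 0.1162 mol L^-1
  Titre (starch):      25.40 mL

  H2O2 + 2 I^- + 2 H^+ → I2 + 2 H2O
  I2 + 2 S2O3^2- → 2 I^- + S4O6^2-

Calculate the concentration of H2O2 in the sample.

0.1503 mol/L

n(S2O3^2-) = 0.02540 × 0.1162 = 2.951 × 10^-3 mol
n(I2) = n(S2O3^2-)/2 = 1.476 × 10^-3 mol
n(H2O2) in the aliquot = 1.476 × 10^-3 mol (1:1 ratio)
[H2O2] = 1.476 × 10^-3 / 0.009819 = 0.1503 mol/L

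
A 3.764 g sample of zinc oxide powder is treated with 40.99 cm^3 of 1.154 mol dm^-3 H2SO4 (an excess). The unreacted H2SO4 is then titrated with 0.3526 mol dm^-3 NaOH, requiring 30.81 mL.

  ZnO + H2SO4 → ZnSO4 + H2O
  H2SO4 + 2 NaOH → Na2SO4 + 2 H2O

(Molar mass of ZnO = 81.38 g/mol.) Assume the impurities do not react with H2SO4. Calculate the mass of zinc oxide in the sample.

n(H2SO4) added = 0.04099 × 1.154 = 0.04730 mol
n(NaOH) used in back-titration = 0.03081 × 0.3526 = 0.01086 mol
From the 1:2 ratio, n(H2SO4) left over = 1/2 × 0.01086 = 5.432 × 10^-3 mol
n(H2SO4) consumed by analyte = 0.04730 − 5.432 × 10^-3 = 0.04187 mol
n(ZnO) = 0.04187 mol (1:1 ratio)
mass of ZnO = 0.04187 × 81.38 = 3.407 g

3.407 g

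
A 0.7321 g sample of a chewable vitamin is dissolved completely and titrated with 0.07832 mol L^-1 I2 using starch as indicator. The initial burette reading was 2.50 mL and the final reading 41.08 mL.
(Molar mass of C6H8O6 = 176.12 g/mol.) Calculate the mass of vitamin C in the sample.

0.5322 g

C6H8O6 + I2 → C6H6O6 + 2 HI
n(I2) = 0.03858 L × 0.07832 mol/L = 3.022 × 10^-3 mol
n(C6H8O6) = 3.022 × 10^-3 mol (1:1 ratio)
mass of C6H8O6 = 3.022 × 10^-3 × 176.12 g/mol = 0.5322 g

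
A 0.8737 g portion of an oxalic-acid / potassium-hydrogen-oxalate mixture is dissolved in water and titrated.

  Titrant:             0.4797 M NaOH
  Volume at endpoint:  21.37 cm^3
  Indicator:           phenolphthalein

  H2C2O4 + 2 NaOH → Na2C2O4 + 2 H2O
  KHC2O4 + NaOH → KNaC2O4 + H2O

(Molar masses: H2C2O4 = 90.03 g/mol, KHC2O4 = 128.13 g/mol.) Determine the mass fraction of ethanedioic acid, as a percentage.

n(NaOH) = 0.02137 × 0.4797 = 0.01025 mol
Let x = n(H2C2O4), y = n(KHC2O4).
Titrant: 2x + 1y = 0.01025;  mass: 90.03x + 128.13y = 0.8737
Solving, x = 2.646 × 10^-3 mol, y = 4.960 × 10^-3 mol
mass of H2C2O4 = 2.646 × 10^-3 × 90.03 = 0.2382 g
% H2C2O4 = 0.2382 / 0.8737 × 100 = 27.26 %

27.26 %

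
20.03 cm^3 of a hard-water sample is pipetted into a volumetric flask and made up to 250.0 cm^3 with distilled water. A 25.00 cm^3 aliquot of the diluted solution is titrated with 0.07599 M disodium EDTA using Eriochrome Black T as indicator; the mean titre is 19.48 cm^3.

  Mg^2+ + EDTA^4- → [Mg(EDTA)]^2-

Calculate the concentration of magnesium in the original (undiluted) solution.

n(EDTA) = 0.01948 × 0.07599 = 1.480 × 10^-3 mol
n(Mg2+) in the aliquot = 1.480 × 10^-3 mol (1:1 ratio)
[Mg2+]_dilute = 1.480 × 10^-3 / 0.02500 = 0.05921 mol/L
Dilution factor = 250.0 / 20.03 = 12.48
[Mg2+]_stock = 0.05921 × 12.48 = 0.7390 mol/L

0.7390 M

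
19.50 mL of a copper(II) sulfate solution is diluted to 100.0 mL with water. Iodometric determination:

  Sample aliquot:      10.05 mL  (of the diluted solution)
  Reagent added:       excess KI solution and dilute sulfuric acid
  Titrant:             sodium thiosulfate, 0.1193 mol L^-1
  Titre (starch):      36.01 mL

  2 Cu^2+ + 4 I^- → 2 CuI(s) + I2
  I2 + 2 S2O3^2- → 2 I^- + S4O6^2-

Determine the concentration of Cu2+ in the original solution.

n(S2O3^2-) = 0.03601 × 0.1193 = 4.296 × 10^-3 mol
n(I2) = n(S2O3^2-)/2 = 2.148 × 10^-3 mol
From the 2:1 ratio, n(Cu2+) in the aliquot = 2/1 × 2.148 × 10^-3 = 4.296 × 10^-3 mol
[Cu2+]_dilute = 4.296 × 10^-3 / 0.01005 = 0.4275 mol/L
[Cu2+]_original = 0.4275 × 100.0/19.50 = 2.192 mol/L

2.192 mol/L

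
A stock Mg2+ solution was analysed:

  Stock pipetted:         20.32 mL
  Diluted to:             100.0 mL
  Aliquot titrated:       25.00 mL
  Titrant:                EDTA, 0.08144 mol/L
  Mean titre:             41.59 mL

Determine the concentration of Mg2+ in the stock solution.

Mg^2+ + EDTA^4- → [Mg(EDTA)]^2-
n(EDTA) = 0.04159 × 0.08144 = 3.387 × 10^-3 mol
n(Mg2+) in the aliquot = 3.387 × 10^-3 mol (1:1 ratio)
[Mg2+]_dilute = 3.387 × 10^-3 / 0.02500 = 0.1355 mol/L
Dilution factor = 100.0 / 20.32 = 4.921
[Mg2+]_stock = 0.1355 × 4.921 = 0.6667 mol/L

0.6667 mol/L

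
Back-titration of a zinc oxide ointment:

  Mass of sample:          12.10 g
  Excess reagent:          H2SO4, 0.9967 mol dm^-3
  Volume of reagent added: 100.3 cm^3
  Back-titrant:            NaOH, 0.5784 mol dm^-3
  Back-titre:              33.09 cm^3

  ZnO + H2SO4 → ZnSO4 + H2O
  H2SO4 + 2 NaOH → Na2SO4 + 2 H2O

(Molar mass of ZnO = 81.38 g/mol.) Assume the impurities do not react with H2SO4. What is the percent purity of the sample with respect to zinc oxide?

n(H2SO4) added = 0.1003 × 0.9967 = 0.09997 mol
n(NaOH) used in back-titration = 0.03309 × 0.5784 = 0.01914 mol
From the 1:2 ratio, n(H2SO4) left over = 1/2 × 0.01914 = 9.570 × 10^-3 mol
n(H2SO4) consumed by analyte = 0.09997 − 9.570 × 10^-3 = 0.09040 mol
n(ZnO) = 0.09040 mol (1:1 ratio)
mass of ZnO = 0.09040 × 81.38 = 7.357 g
% ZnO = 7.357 / 12.10 × 100 = 60.80 %

60.80 %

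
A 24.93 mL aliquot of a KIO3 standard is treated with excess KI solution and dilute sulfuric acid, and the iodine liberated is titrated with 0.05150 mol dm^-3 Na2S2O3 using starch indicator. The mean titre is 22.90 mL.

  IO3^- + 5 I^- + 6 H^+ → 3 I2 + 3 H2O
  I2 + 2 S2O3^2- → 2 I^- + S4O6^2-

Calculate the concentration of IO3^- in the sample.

0.007884 mol/L

n(S2O3^2-) = 0.02290 × 0.05150 = 1.179 × 10^-3 mol
n(I2) = n(S2O3^2-)/2 = 5.897 × 10^-4 mol
From the 1:3 ratio, n(IO3^-) in the aliquot = 1/3 × 5.897 × 10^-4 = 1.966 × 10^-4 mol
[IO3^-] = 1.966 × 10^-4 / 0.02493 = 0.007884 mol/L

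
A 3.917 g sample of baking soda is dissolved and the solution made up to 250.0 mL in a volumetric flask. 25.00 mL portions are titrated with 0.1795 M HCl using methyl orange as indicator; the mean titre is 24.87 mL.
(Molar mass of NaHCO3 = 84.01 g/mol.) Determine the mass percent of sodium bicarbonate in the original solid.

95.75 %

NaHCO3 + HCl → NaCl + H2O + CO2
n(HCl) per titration = 0.02487 × 0.1795 = 4.464 × 10^-3 mol
n(NaHCO3) in each aliquot = 4.464 × 10^-3 mol (1:1 ratio)
n(NaHCO3) in the whole flask = 4.464 × 10^-3 × 250.0/25.00 = 0.04464 mol
mass of NaHCO3 = 0.04464 × 84.01 = 3.750 g
% NaHCO3 = 3.750 / 3.917 × 100 = 95.75 %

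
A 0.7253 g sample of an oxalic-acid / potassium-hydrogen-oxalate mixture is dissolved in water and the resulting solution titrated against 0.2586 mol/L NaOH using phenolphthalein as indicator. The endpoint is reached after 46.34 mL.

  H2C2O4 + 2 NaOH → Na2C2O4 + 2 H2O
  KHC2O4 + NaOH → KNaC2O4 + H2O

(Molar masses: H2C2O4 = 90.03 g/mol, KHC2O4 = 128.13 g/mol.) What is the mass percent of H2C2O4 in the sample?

n(NaOH) = 0.04634 × 0.2586 = 0.01198 mol
Let x = n(H2C2O4), y = n(KHC2O4).
Titrant: 2x + 1y = 0.01198;  mass: 90.03x + 128.13y = 0.7253
Solving, x = 4.874 × 10^-3 mol, y = 2.236 × 10^-3 mol
mass of H2C2O4 = 4.874 × 10^-3 × 90.03 = 0.4388 g
% H2C2O4 = 0.4388 / 0.7253 × 100 = 60.50 %

60.50 %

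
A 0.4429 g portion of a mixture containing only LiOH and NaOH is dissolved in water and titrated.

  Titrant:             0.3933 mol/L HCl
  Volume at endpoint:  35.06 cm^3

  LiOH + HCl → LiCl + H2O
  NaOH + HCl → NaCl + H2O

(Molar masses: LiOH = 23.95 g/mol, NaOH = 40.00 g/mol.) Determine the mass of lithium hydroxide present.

n(HCl) = 0.03506 × 0.3933 = 0.01379 mol
Let x = n(LiOH), y = n(NaOH).
Titrant: 1x + 1y = 0.01379;  mass: 23.95x + 40.00y = 0.4429
Solving, x = 6.770 × 10^-3 mol, y = 7.019 × 10^-3 mol
mass of LiOH = 6.770 × 10^-3 × 23.95 = 0.1621 g

0.1621 g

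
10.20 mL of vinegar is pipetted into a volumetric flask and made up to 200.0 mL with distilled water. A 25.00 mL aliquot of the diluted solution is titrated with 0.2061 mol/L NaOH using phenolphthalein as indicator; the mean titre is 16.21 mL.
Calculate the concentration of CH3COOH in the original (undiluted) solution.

CH3COOH + NaOH → CH3COONa + H2O
n(NaOH) = 0.01621 × 0.2061 = 3.341 × 10^-3 mol
n(CH3COOH) in the aliquot = 3.341 × 10^-3 mol (1:1 ratio)
[CH3COOH]_dilute = 3.341 × 10^-3 / 0.02500 = 0.1336 mol/L
Dilution factor = 200.0 / 10.20 = 19.61
[CH3COOH]_stock = 0.1336 × 19.61 = 2.620 mol/L

2.620 mol/L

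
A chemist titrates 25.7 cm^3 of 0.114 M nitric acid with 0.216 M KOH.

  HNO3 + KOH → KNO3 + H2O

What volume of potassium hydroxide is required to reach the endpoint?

13.6 mL

n(HNO3) = 0.0257 L × 0.114 mol/L = 2.93 × 10^-3 mol
n(KOH) = 2.93 × 10^-3 mol (1:1 stoichiometry)
V(KOH) = 2.93 × 10^-3 mol / 0.216 mol/L = 0.0136 L = 13.6 mL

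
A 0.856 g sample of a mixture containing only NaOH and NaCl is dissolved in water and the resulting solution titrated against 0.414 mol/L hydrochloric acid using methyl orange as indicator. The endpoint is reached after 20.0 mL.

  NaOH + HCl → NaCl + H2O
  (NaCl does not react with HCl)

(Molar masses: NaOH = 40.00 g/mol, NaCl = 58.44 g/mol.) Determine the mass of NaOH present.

0.331 g

n(HCl) = 0.0200 × 0.414 = 8.28 × 10^-3 mol
Let x = n(NaOH), y = n(NaCl).
Titrant: 1x = 8.28 × 10^-3;  mass: 40.00x + 58.44y = 0.856
Solving, x = 8.28 × 10^-3 mol, y = 8.98 × 10^-3 mol
mass of NaOH = 8.28 × 10^-3 × 40.00 = 0.331 g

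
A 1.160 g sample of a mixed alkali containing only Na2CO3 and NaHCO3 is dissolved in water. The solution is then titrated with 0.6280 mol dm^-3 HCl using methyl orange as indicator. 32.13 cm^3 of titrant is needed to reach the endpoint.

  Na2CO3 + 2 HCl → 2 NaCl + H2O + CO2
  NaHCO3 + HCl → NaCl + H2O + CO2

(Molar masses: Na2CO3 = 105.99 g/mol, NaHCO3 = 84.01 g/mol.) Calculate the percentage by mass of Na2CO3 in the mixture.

78.82 %

n(HCl) = 0.03213 × 0.6280 = 0.02018 mol
Let x = n(Na2CO3), y = n(NaHCO3).
Titrant: 2x + 1y = 0.02018;  mass: 105.99x + 84.01y = 1.160
Solving, x = 8.627 × 10^-3 mol, y = 2.924 × 10^-3 mol
mass of Na2CO3 = 8.627 × 10^-3 × 105.99 = 0.9144 g
% Na2CO3 = 0.9144 / 1.160 × 100 = 78.82 %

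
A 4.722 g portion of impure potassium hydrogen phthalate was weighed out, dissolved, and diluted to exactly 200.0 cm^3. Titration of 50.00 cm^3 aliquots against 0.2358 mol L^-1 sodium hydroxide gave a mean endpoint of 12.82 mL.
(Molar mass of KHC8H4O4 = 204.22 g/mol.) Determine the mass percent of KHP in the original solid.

KHC8H4O4 + NaOH → KNaC8H4O4 + H2O
n(NaOH) per titration = 0.01282 × 0.2358 = 3.023 × 10^-3 mol
n(KHC8H4O4) in each aliquot = 3.023 × 10^-3 mol (1:1 ratio)
n(KHC8H4O4) in the whole flask = 3.023 × 10^-3 × 200.0/50.00 = 0.01209 mol
mass of KHC8H4O4 = 0.01209 × 204.22 = 2.469 g
% KHC8H4O4 = 2.469 / 4.722 × 100 = 52.30 %

52.30 %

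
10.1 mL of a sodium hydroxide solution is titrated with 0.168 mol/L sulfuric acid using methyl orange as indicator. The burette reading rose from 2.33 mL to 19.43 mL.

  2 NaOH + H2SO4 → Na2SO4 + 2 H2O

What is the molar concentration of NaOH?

n(H2SO4) = 0.0171 L × 0.168 mol/L = 2.87 × 10^-3 mol
From the 2:1 mole ratio, n(NaOH) = 2/1 × 2.87 × 10^-3 = 5.75 × 10^-3 mol
[NaOH] = 5.75 × 10^-3 mol / 0.0101 L = 0.569 mol/L

0.569 mol/L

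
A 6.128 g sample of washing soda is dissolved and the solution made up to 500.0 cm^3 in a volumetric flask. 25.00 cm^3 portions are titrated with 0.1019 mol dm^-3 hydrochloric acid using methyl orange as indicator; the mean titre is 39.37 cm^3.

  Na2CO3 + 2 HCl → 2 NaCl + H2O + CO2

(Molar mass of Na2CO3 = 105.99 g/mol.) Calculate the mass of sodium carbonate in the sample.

4.252 g

n(HCl) per titration = 0.03937 × 0.1019 = 4.012 × 10^-3 mol
From the 1:2 ratio, n(Na2CO3) in each aliquot = 1/2 × 4.012 × 10^-3 = 2.006 × 10^-3 mol
n(Na2CO3) in the whole flask = 2.006 × 10^-3 × 500.0/25.00 = 0.04012 mol
mass of Na2CO3 = 0.04012 × 105.99 = 4.252 g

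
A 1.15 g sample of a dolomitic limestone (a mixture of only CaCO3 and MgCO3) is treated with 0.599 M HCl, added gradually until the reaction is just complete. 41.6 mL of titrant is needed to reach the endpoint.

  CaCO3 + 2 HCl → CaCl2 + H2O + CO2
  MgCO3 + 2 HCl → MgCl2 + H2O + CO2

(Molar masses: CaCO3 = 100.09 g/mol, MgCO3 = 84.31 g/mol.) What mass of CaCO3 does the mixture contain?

0.632 g

n(HCl) = 0.0416 × 0.599 = 0.0249 mol
Let x = n(CaCO3), y = n(MgCO3).
Titrant: 2x + 2y = 0.0249;  mass: 100.09x + 84.31y = 1.15
Solving, x = 6.31 × 10^-3 mol, y = 6.15 × 10^-3 mol
mass of CaCO3 = 6.31 × 10^-3 × 100.09 = 0.632 g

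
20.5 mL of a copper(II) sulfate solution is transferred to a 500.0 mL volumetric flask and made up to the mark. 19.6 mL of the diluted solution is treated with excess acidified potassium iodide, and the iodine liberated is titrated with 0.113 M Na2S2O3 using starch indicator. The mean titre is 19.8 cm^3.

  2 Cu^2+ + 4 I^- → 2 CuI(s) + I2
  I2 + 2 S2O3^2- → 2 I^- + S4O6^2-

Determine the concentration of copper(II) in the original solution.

2.78 M

n(S2O3^2-) = 0.0198 × 0.113 = 2.24 × 10^-3 mol
n(I2) = n(S2O3^2-)/2 = 1.12 × 10^-3 mol
From the 2:1 ratio, n(Cu2+) in the aliquot = 2/1 × 1.12 × 10^-3 = 2.24 × 10^-3 mol
[Cu2+]_dilute = 2.24 × 10^-3 / 0.0196 = 0.114 mol/L
[Cu2+]_original = 0.114 × 500.0/20.5 = 2.78 mol/L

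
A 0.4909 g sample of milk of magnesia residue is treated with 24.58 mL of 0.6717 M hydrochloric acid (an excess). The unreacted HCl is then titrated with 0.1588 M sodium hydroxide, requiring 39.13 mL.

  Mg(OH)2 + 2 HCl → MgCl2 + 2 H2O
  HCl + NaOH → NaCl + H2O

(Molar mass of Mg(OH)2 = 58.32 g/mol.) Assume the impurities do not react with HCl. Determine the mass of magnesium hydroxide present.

0.3002 g

n(HCl) added = 0.02458 × 0.6717 = 0.01651 mol
n(NaOH) used in back-titration = 0.03913 × 0.1588 = 6.214 × 10^-3 mol
n(HCl) left over = 6.214 × 10^-3 mol (1:1 ratio)
n(HCl) consumed by analyte = 0.01651 − 6.214 × 10^-3 = 0.01030 mol
From the 1:2 ratio, n(Mg(OH)2) = 1/2 × 0.01030 = 5.148 × 10^-3 mol
mass of Mg(OH)2 = 5.148 × 10^-3 × 58.32 = 0.3002 g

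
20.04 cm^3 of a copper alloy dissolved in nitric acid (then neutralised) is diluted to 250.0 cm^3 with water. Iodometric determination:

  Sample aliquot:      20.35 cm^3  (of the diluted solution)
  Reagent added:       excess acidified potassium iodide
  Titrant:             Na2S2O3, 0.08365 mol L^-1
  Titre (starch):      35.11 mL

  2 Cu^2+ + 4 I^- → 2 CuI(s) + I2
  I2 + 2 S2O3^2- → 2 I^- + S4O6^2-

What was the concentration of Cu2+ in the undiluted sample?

1.800 mol/L

n(S2O3^2-) = 0.03511 × 0.08365 = 2.937 × 10^-3 mol
n(I2) = n(S2O3^2-)/2 = 1.468 × 10^-3 mol
From the 2:1 ratio, n(Cu2+) in the aliquot = 2/1 × 1.468 × 10^-3 = 2.937 × 10^-3 mol
[Cu2+]_dilute = 2.937 × 10^-3 / 0.02035 = 0.1443 mol/L
[Cu2+]_original = 0.1443 × 250.0/20.04 = 1.800 mol/L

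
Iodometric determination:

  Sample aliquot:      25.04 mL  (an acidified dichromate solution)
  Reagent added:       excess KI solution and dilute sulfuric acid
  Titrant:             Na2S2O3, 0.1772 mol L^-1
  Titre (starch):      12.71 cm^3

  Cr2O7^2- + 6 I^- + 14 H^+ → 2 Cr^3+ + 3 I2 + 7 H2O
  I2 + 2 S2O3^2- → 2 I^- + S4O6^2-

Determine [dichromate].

n(S2O3^2-) = 0.01271 × 0.1772 = 2.252 × 10^-3 mol
n(I2) = n(S2O3^2-)/2 = 1.126 × 10^-3 mol
From the 1:3 ratio, n(Cr2O7^2-) in the aliquot = 1/3 × 1.126 × 10^-3 = 3.754 × 10^-4 mol
[Cr2O7^2-] = 3.754 × 10^-4 / 0.02504 = 0.01499 mol/L

0.01499 mol/L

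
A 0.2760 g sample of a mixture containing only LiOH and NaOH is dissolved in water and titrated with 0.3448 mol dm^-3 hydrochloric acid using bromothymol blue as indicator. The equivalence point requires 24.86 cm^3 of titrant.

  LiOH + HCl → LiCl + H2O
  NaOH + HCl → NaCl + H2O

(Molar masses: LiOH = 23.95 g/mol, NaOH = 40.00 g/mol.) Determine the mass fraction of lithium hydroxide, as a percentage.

36.15 %

n(HCl) = 0.02486 × 0.3448 = 8.572 × 10^-3 mol
Let x = n(LiOH), y = n(NaOH).
Titrant: 1x + 1y = 8.572 × 10^-3;  mass: 23.95x + 40.00y = 0.2760
Solving, x = 4.166 × 10^-3 mol, y = 4.405 × 10^-3 mol
mass of LiOH = 4.166 × 10^-3 × 23.95 = 0.09978 g
% LiOH = 0.09978 / 0.2760 × 100 = 36.15 %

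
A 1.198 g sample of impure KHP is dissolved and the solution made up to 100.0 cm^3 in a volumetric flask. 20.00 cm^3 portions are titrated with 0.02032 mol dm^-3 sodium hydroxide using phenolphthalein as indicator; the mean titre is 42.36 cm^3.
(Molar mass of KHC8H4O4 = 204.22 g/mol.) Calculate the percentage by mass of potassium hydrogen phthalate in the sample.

KHC8H4O4 + NaOH → KNaC8H4O4 + H2O
n(NaOH) per titration = 0.04236 × 0.02032 = 8.608 × 10^-4 mol
n(KHC8H4O4) in each aliquot = 8.608 × 10^-4 mol (1:1 ratio)
n(KHC8H4O4) in the whole flask = 8.608 × 10^-4 × 100.0/20.00 = 4.304 × 10^-3 mol
mass of KHC8H4O4 = 4.304 × 10^-3 × 204.22 = 0.8789 g
% KHC8H4O4 = 0.8789 / 1.198 × 100 = 73.37 %

73.37 %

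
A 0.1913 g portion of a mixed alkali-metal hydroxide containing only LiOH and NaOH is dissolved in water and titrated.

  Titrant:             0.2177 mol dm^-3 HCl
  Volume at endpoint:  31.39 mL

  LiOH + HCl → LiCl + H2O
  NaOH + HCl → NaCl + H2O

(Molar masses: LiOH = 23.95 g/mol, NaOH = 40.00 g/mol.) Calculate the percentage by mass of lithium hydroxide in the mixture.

64.00 %

n(HCl) = 0.03139 × 0.2177 = 6.834 × 10^-3 mol
Let x = n(LiOH), y = n(NaOH).
Titrant: 1x + 1y = 6.834 × 10^-3;  mass: 23.95x + 40.00y = 0.1913
Solving, x = 5.112 × 10^-3 mol, y = 1.722 × 10^-3 mol
mass of LiOH = 5.112 × 10^-3 × 23.95 = 0.1224 g
% LiOH = 0.1224 / 0.1913 × 100 = 64.00 %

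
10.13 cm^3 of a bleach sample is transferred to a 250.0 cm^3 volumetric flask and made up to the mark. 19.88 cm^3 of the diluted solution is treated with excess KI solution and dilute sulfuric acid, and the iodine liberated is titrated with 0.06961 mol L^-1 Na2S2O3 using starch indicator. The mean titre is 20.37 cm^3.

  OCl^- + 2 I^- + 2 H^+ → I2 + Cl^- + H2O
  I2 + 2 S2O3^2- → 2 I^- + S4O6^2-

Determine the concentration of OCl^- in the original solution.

0.8801 mol/L

n(S2O3^2-) = 0.02037 × 0.06961 = 1.418 × 10^-3 mol
n(I2) = n(S2O3^2-)/2 = 7.090 × 10^-4 mol
n(OCl^-) in the aliquot = 7.090 × 10^-4 mol (1:1 ratio)
[OCl^-]_dilute = 7.090 × 10^-4 / 0.01988 = 0.03566 mol/L
[OCl^-]_original = 0.03566 × 250.0/10.13 = 0.8801 mol/L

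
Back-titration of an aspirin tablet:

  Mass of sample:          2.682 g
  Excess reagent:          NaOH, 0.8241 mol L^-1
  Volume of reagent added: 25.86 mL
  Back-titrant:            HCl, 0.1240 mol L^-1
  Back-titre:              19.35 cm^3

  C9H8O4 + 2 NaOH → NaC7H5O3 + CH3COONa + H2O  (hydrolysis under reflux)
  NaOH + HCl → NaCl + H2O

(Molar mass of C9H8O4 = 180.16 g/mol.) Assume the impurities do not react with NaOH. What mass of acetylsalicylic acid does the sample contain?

n(NaOH) added = 0.02586 × 0.8241 = 0.02131 mol
n(HCl) used in back-titration = 0.01935 × 0.1240 = 2.399 × 10^-3 mol
n(NaOH) left over = 2.399 × 10^-3 mol (1:1 ratio)
n(NaOH) consumed by analyte = 0.02131 − 2.399 × 10^-3 = 0.01891 mol
From the 1:2 ratio, n(C9H8O4) = 1/2 × 0.01891 = 9.456 × 10^-3 mol
mass of C9H8O4 = 9.456 × 10^-3 × 180.16 = 1.704 g

1.704 g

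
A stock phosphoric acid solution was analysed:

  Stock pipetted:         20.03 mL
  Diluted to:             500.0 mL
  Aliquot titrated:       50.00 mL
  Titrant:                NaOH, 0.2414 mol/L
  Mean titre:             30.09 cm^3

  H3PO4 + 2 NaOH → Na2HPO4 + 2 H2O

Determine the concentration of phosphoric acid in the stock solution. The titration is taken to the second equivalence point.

n(NaOH) = 0.03009 × 0.2414 = 7.264 × 10^-3 mol
From the 1:2 ratio, n(H3PO4) in the aliquot = 1/2 × 7.264 × 10^-3 = 3.632 × 10^-3 mol
[H3PO4]_dilute = 3.632 × 10^-3 / 0.05000 = 0.07264 mol/L
Dilution factor = 500.0 / 20.03 = 24.96
[H3PO4]_stock = 0.07264 × 24.96 = 1.813 mol/L

1.813 mol/L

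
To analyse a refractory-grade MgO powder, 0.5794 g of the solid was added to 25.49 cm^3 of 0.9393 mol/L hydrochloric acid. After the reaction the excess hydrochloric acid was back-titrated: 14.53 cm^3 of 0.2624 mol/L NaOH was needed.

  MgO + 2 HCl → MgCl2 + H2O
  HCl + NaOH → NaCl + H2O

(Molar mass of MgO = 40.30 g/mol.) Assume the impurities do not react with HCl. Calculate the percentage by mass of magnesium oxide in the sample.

n(HCl) added = 0.02549 × 0.9393 = 0.02394 mol
n(NaOH) used in back-titration = 0.01453 × 0.2624 = 3.813 × 10^-3 mol
n(HCl) left over = 3.813 × 10^-3 mol (1:1 ratio)
n(HCl) consumed by analyte = 0.02394 − 3.813 × 10^-3 = 0.02013 mol
From the 1:2 ratio, n(MgO) = 1/2 × 0.02013 = 0.01007 mol
mass of MgO = 0.01007 × 40.30 = 0.4056 g
% MgO = 0.4056 / 0.5794 × 100 = 70.01 %

70.01 %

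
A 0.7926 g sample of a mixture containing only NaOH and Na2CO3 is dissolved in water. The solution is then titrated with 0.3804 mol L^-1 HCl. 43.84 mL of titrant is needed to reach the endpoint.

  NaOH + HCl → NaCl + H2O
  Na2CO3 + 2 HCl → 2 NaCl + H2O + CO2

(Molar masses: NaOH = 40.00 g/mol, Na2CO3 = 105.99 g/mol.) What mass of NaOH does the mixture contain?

n(HCl) = 0.04384 × 0.3804 = 0.01668 mol
Let x = n(NaOH), y = n(Na2CO3).
Titrant: 1x + 2y = 0.01668;  mass: 40.00x + 105.99y = 0.7926
Solving, x = 7.017 × 10^-3 mol, y = 4.830 × 10^-3 mol
mass of NaOH = 7.017 × 10^-3 × 40.00 = 0.2807 g

0.2807 g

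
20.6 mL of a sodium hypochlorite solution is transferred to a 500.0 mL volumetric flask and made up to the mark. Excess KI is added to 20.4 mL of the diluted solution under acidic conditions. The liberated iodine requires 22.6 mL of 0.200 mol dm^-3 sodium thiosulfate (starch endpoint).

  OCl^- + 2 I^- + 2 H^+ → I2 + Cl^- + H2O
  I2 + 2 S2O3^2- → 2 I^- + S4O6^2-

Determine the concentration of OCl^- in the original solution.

n(S2O3^2-) = 0.0226 × 0.200 = 4.52 × 10^-3 mol
n(I2) = n(S2O3^2-)/2 = 2.26 × 10^-3 mol
n(OCl^-) in the aliquot = 2.26 × 10^-3 mol (1:1 ratio)
[OCl^-]_dilute = 2.26 × 10^-3 / 0.0204 = 0.111 mol/L
[OCl^-]_original = 0.111 × 500.0/20.6 = 2.69 mol/L

2.69 mol/L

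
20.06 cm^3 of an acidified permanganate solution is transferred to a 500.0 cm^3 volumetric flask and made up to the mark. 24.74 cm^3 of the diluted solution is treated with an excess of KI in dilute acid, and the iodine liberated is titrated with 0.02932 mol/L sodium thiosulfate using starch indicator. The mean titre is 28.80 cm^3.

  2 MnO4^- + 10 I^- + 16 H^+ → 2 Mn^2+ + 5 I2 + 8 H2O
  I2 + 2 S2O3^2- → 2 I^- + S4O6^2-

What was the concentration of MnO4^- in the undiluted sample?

0.1701 mol/L

n(S2O3^2-) = 0.02880 × 0.02932 = 8.444 × 10^-4 mol
n(I2) = n(S2O3^2-)/2 = 4.222 × 10^-4 mol
From the 2:5 ratio, n(MnO4^-) in the aliquot = 2/5 × 4.222 × 10^-4 = 1.689 × 10^-4 mol
[MnO4^-]_dilute = 1.689 × 10^-4 / 0.02474 = 0.006826 mol/L
[MnO4^-]_original = 0.006826 × 500.0/20.06 = 0.1701 mol/L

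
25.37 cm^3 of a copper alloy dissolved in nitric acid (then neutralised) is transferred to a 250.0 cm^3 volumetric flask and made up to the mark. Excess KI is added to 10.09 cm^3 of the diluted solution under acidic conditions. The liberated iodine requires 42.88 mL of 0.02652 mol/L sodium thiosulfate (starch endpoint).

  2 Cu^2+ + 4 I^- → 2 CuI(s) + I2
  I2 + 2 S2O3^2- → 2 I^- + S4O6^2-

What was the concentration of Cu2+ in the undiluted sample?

n(S2O3^2-) = 0.04288 × 0.02652 = 1.137 × 10^-3 mol
n(I2) = n(S2O3^2-)/2 = 5.686 × 10^-4 mol
From the 2:1 ratio, n(Cu2+) in the aliquot = 2/1 × 5.686 × 10^-4 = 1.137 × 10^-3 mol
[Cu2+]_dilute = 1.137 × 10^-3 / 0.01009 = 0.1127 mol/L
[Cu2+]_original = 0.1127 × 250.0/25.37 = 1.111 mol/L

1.111 mol/L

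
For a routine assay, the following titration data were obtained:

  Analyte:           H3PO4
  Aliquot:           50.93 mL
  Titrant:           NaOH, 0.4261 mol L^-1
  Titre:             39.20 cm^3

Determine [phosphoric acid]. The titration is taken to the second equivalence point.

0.1640 mol/L

H3PO4 + 2 NaOH → Na2HPO4 + 2 H2O
n(NaOH) = 0.03920 L × 0.4261 mol/L = 0.01670 mol
From the 1:2 mole ratio, n(H3PO4) = 1/2 × 0.01670 = 8.352 × 10^-3 mol
[H3PO4] = 8.352 × 10^-3 mol / 0.05093 L = 0.1640 mol/L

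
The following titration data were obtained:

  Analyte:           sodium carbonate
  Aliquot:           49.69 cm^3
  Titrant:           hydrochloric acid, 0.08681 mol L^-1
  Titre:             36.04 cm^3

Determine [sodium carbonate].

0.03148 mol/L

Na2CO3 + 2 HCl → 2 NaCl + H2O + CO2
n(HCl) = 0.03604 L × 0.08681 mol/L = 3.129 × 10^-3 mol
From the 1:2 mole ratio, n(Na2CO3) = 1/2 × 3.129 × 10^-3 = 1.564 × 10^-3 mol
[Na2CO3] = 1.564 × 10^-3 mol / 0.04969 L = 0.03148 mol/L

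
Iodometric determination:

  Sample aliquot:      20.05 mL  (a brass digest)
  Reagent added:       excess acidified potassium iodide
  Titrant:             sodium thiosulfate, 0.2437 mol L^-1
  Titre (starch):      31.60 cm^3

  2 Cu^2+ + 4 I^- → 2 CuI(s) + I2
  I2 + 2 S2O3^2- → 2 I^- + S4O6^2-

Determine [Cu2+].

n(S2O3^2-) = 0.03160 × 0.2437 = 7.701 × 10^-3 mol
n(I2) = n(S2O3^2-)/2 = 3.850 × 10^-3 mol
From the 2:1 ratio, n(Cu2+) in the aliquot = 2/1 × 3.850 × 10^-3 = 7.701 × 10^-3 mol
[Cu2+] = 7.701 × 10^-3 / 0.02005 = 0.3841 mol/L

0.3841 mol/L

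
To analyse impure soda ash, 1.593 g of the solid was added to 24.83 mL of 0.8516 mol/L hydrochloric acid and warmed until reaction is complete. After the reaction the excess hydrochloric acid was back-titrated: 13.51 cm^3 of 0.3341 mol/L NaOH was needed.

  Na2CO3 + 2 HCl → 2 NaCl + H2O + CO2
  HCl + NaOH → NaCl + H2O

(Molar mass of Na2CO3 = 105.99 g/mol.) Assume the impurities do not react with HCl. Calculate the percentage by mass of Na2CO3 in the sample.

n(HCl) added = 0.02483 × 0.8516 = 0.02115 mol
n(NaOH) used in back-titration = 0.01351 × 0.3341 = 4.514 × 10^-3 mol
n(HCl) left over = 4.514 × 10^-3 mol (1:1 ratio)
n(HCl) consumed by analyte = 0.02115 − 4.514 × 10^-3 = 0.01663 mol
From the 1:2 ratio, n(Na2CO3) = 1/2 × 0.01663 = 8.316 × 10^-3 mol
mass of Na2CO3 = 8.316 × 10^-3 × 105.99 = 0.8814 g
% Na2CO3 = 0.8814 / 1.593 × 100 = 55.33 %

55.33 %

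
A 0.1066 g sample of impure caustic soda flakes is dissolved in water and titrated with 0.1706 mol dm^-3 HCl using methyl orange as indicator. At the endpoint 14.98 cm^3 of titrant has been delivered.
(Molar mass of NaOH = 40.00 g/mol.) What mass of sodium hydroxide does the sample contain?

NaOH + HCl → NaCl + H2O
n(HCl) = 0.01498 L × 0.1706 mol/L = 2.556 × 10^-3 mol
n(NaOH) = 2.556 × 10^-3 mol (1:1 ratio)
mass of NaOH = 2.556 × 10^-3 × 40.00 g/mol = 0.1022 g

0.1022 g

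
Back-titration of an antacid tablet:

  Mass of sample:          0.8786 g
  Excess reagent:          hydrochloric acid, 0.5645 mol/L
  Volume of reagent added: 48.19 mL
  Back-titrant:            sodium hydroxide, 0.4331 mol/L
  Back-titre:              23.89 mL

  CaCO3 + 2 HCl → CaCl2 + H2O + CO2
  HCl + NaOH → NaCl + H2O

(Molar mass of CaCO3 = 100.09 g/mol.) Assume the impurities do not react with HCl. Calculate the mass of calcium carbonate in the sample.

0.8436 g

n(HCl) added = 0.04819 × 0.5645 = 0.02720 mol
n(NaOH) used in back-titration = 0.02389 × 0.4331 = 0.01035 mol
n(HCl) left over = 0.01035 mol (1:1 ratio)
n(HCl) consumed by analyte = 0.02720 − 0.01035 = 0.01686 mol
From the 1:2 ratio, n(CaCO3) = 1/2 × 0.01686 = 8.428 × 10^-3 mol
mass of CaCO3 = 8.428 × 10^-3 × 100.09 = 0.8436 g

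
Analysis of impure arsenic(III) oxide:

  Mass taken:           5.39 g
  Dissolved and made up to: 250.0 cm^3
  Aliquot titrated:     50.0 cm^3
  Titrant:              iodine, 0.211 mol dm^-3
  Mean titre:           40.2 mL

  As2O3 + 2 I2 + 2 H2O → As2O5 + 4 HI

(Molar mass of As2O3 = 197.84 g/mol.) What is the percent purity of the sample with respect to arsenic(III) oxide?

n(I2) per titration = 0.0402 × 0.211 = 8.48 × 10^-3 mol
From the 1:2 ratio, n(As2O3) in each aliquot = 1/2 × 8.48 × 10^-3 = 4.24 × 10^-3 mol
n(As2O3) in the whole flask = 4.24 × 10^-3 × 250.0/50.0 = 0.0212 mol
mass of As2O3 = 0.0212 × 197.84 = 4.20 g
% As2O3 = 4.20 / 5.39 × 100 = 77.8 %

77.8 %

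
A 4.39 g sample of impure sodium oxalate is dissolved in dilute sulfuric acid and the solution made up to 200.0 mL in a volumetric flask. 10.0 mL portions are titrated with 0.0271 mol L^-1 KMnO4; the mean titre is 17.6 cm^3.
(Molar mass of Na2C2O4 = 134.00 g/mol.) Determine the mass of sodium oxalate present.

2 MnO4^- + 5 C2O4^2- + 16 H^+ → 2 Mn^2+ + 10 CO2 + 8 H2O
n(KMnO4) per titration = 0.0176 × 0.0271 = 4.77 × 10^-4 mol
From the 5:2 ratio, n(Na2C2O4) in each aliquot = 5/2 × 4.77 × 10^-4 = 1.19 × 10^-3 mol
n(Na2C2O4) in the whole flask = 1.19 × 10^-3 × 200.0/10.0 = 0.0238 mol
mass of Na2C2O4 = 0.0238 × 134.00 = 3.20 g

3.20 g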